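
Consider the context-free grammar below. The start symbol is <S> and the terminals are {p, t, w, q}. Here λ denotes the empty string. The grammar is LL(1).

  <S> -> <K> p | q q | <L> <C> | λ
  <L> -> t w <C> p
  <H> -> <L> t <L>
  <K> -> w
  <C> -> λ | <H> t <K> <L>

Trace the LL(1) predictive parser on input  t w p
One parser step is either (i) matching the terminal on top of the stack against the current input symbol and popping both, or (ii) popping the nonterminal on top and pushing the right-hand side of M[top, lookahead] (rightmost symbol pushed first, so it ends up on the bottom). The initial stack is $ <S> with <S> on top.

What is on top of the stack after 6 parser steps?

<C>

     Stack            Input    Action
  1  $ <S>            t w p $  expand <S> -> <L> <C>
  2  $ <C> <L>        t w p $  expand <L> -> t w <C> p
  3  $ <C> p <C> w t  t w p $  match t
  4  $ <C> p <C> w    w p $    match w
  5  $ <C> p <C>      p $      expand <C> -> λ
  6  $ <C> p          p $      match p
Stack after step 6: $ <C> (top = <C>).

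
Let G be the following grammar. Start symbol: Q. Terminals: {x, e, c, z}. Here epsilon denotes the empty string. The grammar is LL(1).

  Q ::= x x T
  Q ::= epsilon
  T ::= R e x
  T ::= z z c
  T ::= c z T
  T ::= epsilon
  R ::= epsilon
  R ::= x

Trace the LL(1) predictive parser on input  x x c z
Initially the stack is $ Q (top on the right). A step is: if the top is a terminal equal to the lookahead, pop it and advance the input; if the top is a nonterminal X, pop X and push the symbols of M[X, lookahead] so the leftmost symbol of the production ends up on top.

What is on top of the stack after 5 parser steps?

z

step 1: stack=$ Q  input=x x c z $  — expand Q ::= x x T
step 2: stack=$ T x x  input=x x c z $  — match x
step 3: stack=$ T x  input=x c z $  — match x
step 4: stack=$ T  input=c z $  — expand T ::= c z T
step 5: stack=$ T z c  input=c z $  — match c
Stack after step 5: $ T z (top = z).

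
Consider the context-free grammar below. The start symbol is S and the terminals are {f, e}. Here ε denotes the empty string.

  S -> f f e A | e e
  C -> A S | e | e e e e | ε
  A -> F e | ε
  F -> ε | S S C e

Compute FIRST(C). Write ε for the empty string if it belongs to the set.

{ε, e, f}

FIRST(S): from S->f f e A we get {f}; from S->e e we get {e}. So FIRST(S) = {e, f}.
FIRST(F): from F->ε we get {ε}; from F->S S C e we get {e, f}. So FIRST(F) = {ε, e, f}.
FIRST(A): from A->F e we get {e, f}; from A->ε we get {ε}. So FIRST(A) = {ε, e, f}.
FIRST(C): from C->A S we get {e, f}; from C->e we get {e}; from C->e e e e we get {e}; from C->ε we get {ε}. So FIRST(C) = {ε, e, f}.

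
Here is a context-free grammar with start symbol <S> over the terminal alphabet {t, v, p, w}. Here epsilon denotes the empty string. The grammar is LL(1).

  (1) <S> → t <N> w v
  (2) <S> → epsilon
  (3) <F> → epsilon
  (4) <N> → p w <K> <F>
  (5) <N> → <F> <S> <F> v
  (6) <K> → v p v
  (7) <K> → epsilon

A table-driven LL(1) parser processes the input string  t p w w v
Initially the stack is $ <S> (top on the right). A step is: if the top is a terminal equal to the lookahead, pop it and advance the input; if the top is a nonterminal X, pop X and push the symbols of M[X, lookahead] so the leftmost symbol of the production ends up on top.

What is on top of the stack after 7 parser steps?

w

step 1: stack=$ <S>  input=t p w w v $  — expand <S> → t <N> w v
step 2: stack=$ v w <N> t  input=t p w w v $  — match t
step 3: stack=$ v w <N>  input=p w w v $  — expand <N> → p w <K> <F>
step 4: stack=$ v w <F> <K> w p  input=p w w v $  — match p
step 5: stack=$ v w <F> <K> w  input=w w v $  — match w
step 6: stack=$ v w <F> <K>  input=w v $  — expand <K> → epsilon
step 7: stack=$ v w <F>  input=w v $  — expand <F> → epsilon
Stack after step 7: $ v w (top = w).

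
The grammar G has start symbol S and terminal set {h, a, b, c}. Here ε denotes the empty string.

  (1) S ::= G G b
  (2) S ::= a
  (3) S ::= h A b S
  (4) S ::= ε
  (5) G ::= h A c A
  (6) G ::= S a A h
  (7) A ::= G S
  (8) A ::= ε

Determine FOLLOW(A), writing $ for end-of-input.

FIRST(S) = {ε, a, h}  (via G G b)
FIRST(G) = {a, h}  (via S a A h)
FIRST(A) = {ε, a, h}  (via G S)
FOLLOW(S) includes $ since S is the start symbol.
FOLLOW(S): in S::=h A b S, the suffix after S is empty (adds nothing new); in G::=S a A h, S is followed by a A h with FIRST {a}; in A::=G S, the suffix after S is empty, so FOLLOW(S) ⊇ FOLLOW(A) = {a, b, c, h}. Thus FOLLOW(S) = {$, a, b, c, h}.
FOLLOW(G): in S::=G G b (occurrence 1), G is followed by G b with FIRST {a, h}; in S::=G G b (occurrence 2), G is followed by b with FIRST {b}; in A::=G S, G is followed by S with FIRST {ε, a, h}; in A::=G S, the suffix after G is nullable, so FOLLOW(G) ⊇ FOLLOW(A) = {a, b, c, h}. Thus FOLLOW(G) = {a, b, c, h}.
FOLLOW(A): in S::=h A b S, A is followed by b S with FIRST {b}; in G::=h A c A (occurrence 1), A is followed by c A with FIRST {c}; in G::=h A c A (occurrence 2), the suffix after A is empty, so FOLLOW(A) ⊇ FOLLOW(G) = {a, b, c, h}; in G::=S a A h, A is followed by h with FIRST {h}. Thus FOLLOW(A) = {a, b, c, h}.

{a, b, c, h}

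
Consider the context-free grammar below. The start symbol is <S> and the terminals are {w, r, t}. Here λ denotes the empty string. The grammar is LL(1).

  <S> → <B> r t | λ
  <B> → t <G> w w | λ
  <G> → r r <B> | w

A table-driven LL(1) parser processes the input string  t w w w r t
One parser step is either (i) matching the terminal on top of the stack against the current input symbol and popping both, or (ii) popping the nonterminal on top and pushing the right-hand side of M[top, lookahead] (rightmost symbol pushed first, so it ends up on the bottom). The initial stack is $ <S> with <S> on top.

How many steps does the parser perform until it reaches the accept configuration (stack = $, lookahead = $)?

     Stack            Input          Action
  1  $ <S>            t w w w r t $  expand <S> → <B> r t
  2  $ t r <B>        t w w w r t $  expand <B> → t <G> w w
  3  $ t r w w <G> t  t w w w r t $  match t
  4  $ t r w w <G>    w w w r t $    expand <G> → w
  5  $ t r w w w      w w w r t $    match w
  6  $ t r w w        w w r t $      match w
  7  $ t r w          w r t $        match w
  8  $ t r            r t $          match r
  9  $ t              t $            match t
Accept reached after 9 steps.

9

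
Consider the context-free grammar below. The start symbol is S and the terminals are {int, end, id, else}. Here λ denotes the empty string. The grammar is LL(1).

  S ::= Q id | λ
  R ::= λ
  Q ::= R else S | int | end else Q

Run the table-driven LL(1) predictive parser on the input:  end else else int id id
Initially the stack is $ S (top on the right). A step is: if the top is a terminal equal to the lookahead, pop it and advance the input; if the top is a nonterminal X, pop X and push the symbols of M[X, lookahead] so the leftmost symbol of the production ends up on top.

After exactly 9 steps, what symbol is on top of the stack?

int

step 1: stack=$ S  input=end else else int id id $  — expand S ::= Q id
step 2: stack=$ id Q  input=end else else int id id $  — expand Q ::= end else Q
step 3: stack=$ id Q else end  input=end else else int id id $  — match end
step 4: stack=$ id Q else  input=else else int id id $  — match else
step 5: stack=$ id Q  input=else int id id $  — expand Q ::= R else S
step 6: stack=$ id S else R  input=else int id id $  — expand R ::= λ
step 7: stack=$ id S else  input=else int id id $  — match else
step 8: stack=$ id S  input=int id id $  — expand S ::= Q id
step 9: stack=$ id id Q  input=int id id $  — expand Q ::= int
Stack after step 9: $ id id int (top = int).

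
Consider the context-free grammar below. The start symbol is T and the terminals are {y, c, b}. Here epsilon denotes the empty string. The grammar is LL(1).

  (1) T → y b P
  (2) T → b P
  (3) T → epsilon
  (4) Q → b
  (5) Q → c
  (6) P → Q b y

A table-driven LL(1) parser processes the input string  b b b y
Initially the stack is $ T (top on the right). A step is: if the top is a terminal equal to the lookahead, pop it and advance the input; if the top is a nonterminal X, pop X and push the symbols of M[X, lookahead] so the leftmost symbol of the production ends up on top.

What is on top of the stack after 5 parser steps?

step 1: stack=$ T  input=b b b y $  — expand T → b P
step 2: stack=$ P b  input=b b b y $  — match b
step 3: stack=$ P  input=b b y $  — expand P → Q b y
step 4: stack=$ y b Q  input=b b y $  — expand Q → b
step 5: stack=$ y b b  input=b b y $  — match b
Stack after step 5: $ y b (top = b).

b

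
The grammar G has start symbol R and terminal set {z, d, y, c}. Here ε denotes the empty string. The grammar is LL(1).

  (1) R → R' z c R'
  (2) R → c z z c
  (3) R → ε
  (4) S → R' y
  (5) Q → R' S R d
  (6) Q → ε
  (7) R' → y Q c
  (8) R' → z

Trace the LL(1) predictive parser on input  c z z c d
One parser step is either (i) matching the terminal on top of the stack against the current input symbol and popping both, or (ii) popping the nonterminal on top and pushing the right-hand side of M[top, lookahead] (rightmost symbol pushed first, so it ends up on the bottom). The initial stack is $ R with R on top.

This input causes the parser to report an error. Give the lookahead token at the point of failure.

d

     Stack      Input        Action
  1  $ R        c z z c d $  expand R → c z z c
  2  $ c z z c  c z z c d $  match c
  3  $ c z z    z z c d $    match z
  4  $ c z      z c d $      match z
  5  $ c        c d $        match c
  6  $          d $          error: stack empty but input remains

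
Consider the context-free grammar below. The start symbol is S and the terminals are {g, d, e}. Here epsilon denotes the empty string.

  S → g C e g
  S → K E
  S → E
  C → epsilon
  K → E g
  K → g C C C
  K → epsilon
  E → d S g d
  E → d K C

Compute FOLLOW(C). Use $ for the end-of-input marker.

FIRST(C): from C→epsilon we get {epsilon}. So FIRST(C) = {epsilon}.
FIRST(E): from E→d S g d we get {d}; from E→d K C we get {d}. So FIRST(E) = {d}.
FIRST(K): from K→E g we get {d}; from K→g C C C we get {g}; from K→epsilon we get {epsilon}. So FIRST(K) = {epsilon, d, g}.
FIRST(S): from S→g C e g we get {g}; from S→K E we get {d, g}; from S→E we get {d}. So FIRST(S) = {d, g}.
FOLLOW(S) includes $ since S is the start symbol.
FOLLOW(S): in E→d S g d, S is followed by g d with FIRST {g}. Thus FOLLOW(S) = {$, g}.
FOLLOW(E): in S→K E, the suffix after E is empty, so FOLLOW(E) ⊇ FOLLOW(S) = {$, g}; in S→E, the suffix after E is empty, so FOLLOW(E) ⊇ FOLLOW(S) = {$, g}; in K→E g, E is followed by g with FIRST {g}. Thus FOLLOW(E) = {$, g}.
FOLLOW(K): in S→K E, K is followed by E with FIRST {d}; in E→d K C, K is followed by C with FIRST {epsilon}; in E→d K C, the suffix after K is nullable, so FOLLOW(K) ⊇ FOLLOW(E) = {$, g}. Thus FOLLOW(K) = {$, d, g}.
FOLLOW(C): in S→g C e g, C is followed by e g with FIRST {e}; in K→g C C C (occurrence 1), C is followed by C C with FIRST {epsilon}; in K→g C C C (occurrence 1), the suffix after C is nullable, so FOLLOW(C) ⊇ FOLLOW(K) = {$, d, g}; in K→g C C C (occurrence 2), C is followed by C with FIRST {epsilon}; in K→g C C C (occurrence 2), the suffix after C is nullable, so FOLLOW(C) ⊇ FOLLOW(K) = {$, d, g}; in K→g C C C (occurrence 3), the suffix after C is empty, so FOLLOW(C) ⊇ FOLLOW(K) = {$, d, g}; in E→d K C, the suffix after C is empty, so FOLLOW(C) ⊇ FOLLOW(E) = {$, g}. Thus FOLLOW(C) = {$, d, e, g}.

{$, d, e, g}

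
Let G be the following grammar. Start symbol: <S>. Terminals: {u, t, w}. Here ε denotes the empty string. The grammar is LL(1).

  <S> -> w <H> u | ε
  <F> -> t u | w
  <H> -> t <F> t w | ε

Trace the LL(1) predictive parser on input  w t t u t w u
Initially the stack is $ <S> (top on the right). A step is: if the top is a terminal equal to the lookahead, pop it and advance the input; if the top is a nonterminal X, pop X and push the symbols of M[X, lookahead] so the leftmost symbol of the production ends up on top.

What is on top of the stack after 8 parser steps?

     Stack          Input            Action
  1  $ <S>          w t t u t w u $  expand <S> -> w <H> u
  2  $ u <H> w      w t t u t w u $  match w
  3  $ u <H>        t t u t w u $    expand <H> -> t <F> t w
  4  $ u w t <F> t  t t u t w u $    match t
  5  $ u w t <F>    t u t w u $      expand <F> -> t u
  6  $ u w t u t    t u t w u $      match t
  7  $ u w t u      u t w u $        match u
  8  $ u w t        t w u $          match t
Stack after step 8: $ u w (top = w).

w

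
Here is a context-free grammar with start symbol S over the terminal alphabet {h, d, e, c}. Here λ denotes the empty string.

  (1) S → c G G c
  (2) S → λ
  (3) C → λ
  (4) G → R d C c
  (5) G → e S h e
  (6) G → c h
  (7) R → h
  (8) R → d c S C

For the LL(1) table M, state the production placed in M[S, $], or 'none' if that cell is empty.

S → λ

FIRST(S): from S→c G G c we get {c}; from S→λ we get {λ}. So FIRST(S) = {λ, c}.
FIRST(C): from C→λ we get {λ}. So FIRST(C) = {λ}.
FIRST(R): from R→h we get {h}; from R→d c S C we get {d}. So FIRST(R) = {d, h}.
FIRST(G): from G→R d C c we get {d, h}; from G→e S h e we get {e}; from G→c h we get {c}. So FIRST(G) = {c, d, e, h}.
FOLLOW(S) includes $ since S is the start symbol.
FOLLOW(R): in G→R d C c, R is followed by d C c with FIRST {d}. Thus FOLLOW(R) = {d}.
FOLLOW(S): in G→e S h e, S is followed by h e with FIRST {h}; in R→d c S C, S is followed by C with FIRST {λ}; in R→d c S C, the suffix after S is nullable, so FOLLOW(S) ⊇ FOLLOW(R) = {d}. Thus FOLLOW(S) = {$, d, h}.
For S → c G G c: FIRST(c G G c) = {c}, so it goes in M[S, t] for t ∈ {c}.
For S → λ: FIRST(λ) = {λ}, so it goes in M[S, t] for t ∈ {}; since λ ∈ FIRST, also for every t ∈ FOLLOW(S) = {$, d, h}.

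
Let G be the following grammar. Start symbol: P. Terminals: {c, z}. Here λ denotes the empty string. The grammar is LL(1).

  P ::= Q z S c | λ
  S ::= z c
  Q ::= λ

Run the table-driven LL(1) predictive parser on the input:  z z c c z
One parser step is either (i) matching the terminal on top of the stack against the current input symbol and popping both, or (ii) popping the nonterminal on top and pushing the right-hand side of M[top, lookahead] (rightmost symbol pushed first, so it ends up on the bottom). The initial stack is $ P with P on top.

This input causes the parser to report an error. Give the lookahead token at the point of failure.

z

     Stack      Input        Action
  1  $ P        z z c c z $  expand P ::= Q z S c
  2  $ c S z Q  z z c c z $  expand Q ::= λ
  3  $ c S z    z z c c z $  match z
  4  $ c S      z c c z $    expand S ::= z c
  5  $ c c z    z c c z $    match z
  6  $ c c      c c z $      match c
  7  $ c        c z $        match c
  8  $          z $          error: stack empty but input remains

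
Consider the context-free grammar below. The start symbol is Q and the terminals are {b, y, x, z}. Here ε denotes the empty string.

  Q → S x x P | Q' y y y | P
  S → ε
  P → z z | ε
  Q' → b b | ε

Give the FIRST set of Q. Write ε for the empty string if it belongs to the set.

FIRST(S) = {ε}
FIRST(P) = {ε, z}
FIRST(Q') = {ε, b}
FIRST(Q) = {ε, b, x, y, z}  (via S x x P, Q' y y y, P)

{ε, b, x, y, z}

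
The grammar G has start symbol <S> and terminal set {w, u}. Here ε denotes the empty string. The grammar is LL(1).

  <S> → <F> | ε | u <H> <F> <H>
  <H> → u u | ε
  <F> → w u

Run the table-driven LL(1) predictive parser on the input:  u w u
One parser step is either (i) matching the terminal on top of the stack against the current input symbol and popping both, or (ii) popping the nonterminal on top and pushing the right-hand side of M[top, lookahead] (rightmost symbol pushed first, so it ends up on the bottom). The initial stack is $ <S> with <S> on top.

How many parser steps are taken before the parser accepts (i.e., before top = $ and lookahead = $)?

7

step 1: stack=$ <S>  input=u w u $  — expand <S> → u <H> <F> <H>
step 2: stack=$ <H> <F> <H> u  input=u w u $  — match u
step 3: stack=$ <H> <F> <H>  input=w u $  — expand <H> → ε
step 4: stack=$ <H> <F>  input=w u $  — expand <F> → w u
step 5: stack=$ <H> u w  input=w u $  — match w
step 6: stack=$ <H> u  input=u $  — match u
step 7: stack=$ <H>  input=$  — expand <H> → ε
Accept reached after 7 steps.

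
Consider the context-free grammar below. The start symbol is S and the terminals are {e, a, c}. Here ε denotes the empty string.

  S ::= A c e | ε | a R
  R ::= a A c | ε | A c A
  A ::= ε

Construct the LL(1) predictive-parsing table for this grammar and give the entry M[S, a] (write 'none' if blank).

FIRST(A): from A::=ε we get {ε}. So FIRST(A) = {ε}.
FIRST(S): from S::=A c e we get {c}; from S::=ε we get {ε}; from S::=a R we get {a}. So FIRST(S) = {ε, a, c}.
FIRST(R): from R::=a A c we get {a}; from R::=ε we get {ε}; from R::=A c A we get {c}. So FIRST(R) = {ε, a, c}.
FOLLOW(S) includes $ since S is the start symbol.
FOLLOW(S): S appears on no right-hand side. Thus FOLLOW(S) = {$}.
For S ::= A c e: FIRST(A c e) = {c}, so it goes in M[S, t] for t ∈ {c}.
For S ::= ε: FIRST(ε) = {ε}, so it goes in M[S, t] for t ∈ {}; since ε ∈ FIRST, also for every t ∈ FOLLOW(S) = {$}.
For S ::= a R: FIRST(a R) = {a}, so it goes in M[S, t] for t ∈ {a}.

S ::= a R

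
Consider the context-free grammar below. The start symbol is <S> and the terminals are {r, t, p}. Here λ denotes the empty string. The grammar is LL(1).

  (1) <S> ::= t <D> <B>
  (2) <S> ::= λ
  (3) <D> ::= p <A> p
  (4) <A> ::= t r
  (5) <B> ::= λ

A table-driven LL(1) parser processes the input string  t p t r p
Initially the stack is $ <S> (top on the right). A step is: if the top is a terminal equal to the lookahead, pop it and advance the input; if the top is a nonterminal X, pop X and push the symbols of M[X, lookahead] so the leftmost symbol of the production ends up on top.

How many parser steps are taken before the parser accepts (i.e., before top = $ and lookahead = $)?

step 1: stack=$ <S>  input=t p t r p $  — expand <S> ::= t <D> <B>
step 2: stack=$ <B> <D> t  input=t p t r p $  — match t
step 3: stack=$ <B> <D>  input=p t r p $  — expand <D> ::= p <A> p
step 4: stack=$ <B> p <A> p  input=p t r p $  — match p
step 5: stack=$ <B> p <A>  input=t r p $  — expand <A> ::= t r
step 6: stack=$ <B> p r t  input=t r p $  — match t
step 7: stack=$ <B> p r  input=r p $  — match r
step 8: stack=$ <B> p  input=p $  — match p
step 9: stack=$ <B>  input=$  — expand <B> ::= λ
Accept reached after 9 steps.

9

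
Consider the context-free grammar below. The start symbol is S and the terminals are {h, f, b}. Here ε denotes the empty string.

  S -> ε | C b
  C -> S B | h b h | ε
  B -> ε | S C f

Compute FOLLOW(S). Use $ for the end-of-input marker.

FIRST(S): from S->ε we get {ε}; from S->C b we get {b, f, h}. So FIRST(S) = {ε, b, f, h}.
FIRST(C): from C->S B we get {ε, b, f, h}; from C->h b h we get {h}; from C->ε we get {ε}. So FIRST(C) = {ε, b, f, h}.
FIRST(B): from B->ε we get {ε}; from B->S C f we get {b, f, h}. So FIRST(B) = {ε, b, f, h}.
FOLLOW(S) includes $ since S is the start symbol.
FOLLOW(C): in S->C b, C is followed by b with FIRST {b}; in B->S C f, C is followed by f with FIRST {f}. Thus FOLLOW(C) = {b, f}.
FOLLOW(S): in C->S B, S is followed by B with FIRST {ε, b, f, h}; in C->S B, the suffix after S is nullable, so FOLLOW(S) ⊇ FOLLOW(C) = {b, f}; in B->S C f, S is followed by C f with FIRST {b, f, h}. Thus FOLLOW(S) = {$, b, f, h}.
FOLLOW(B): in C->S B, the suffix after B is empty, so FOLLOW(B) ⊇ FOLLOW(C) = {b, f}. Thus FOLLOW(B) = {b, f}.

{$, b, f, h}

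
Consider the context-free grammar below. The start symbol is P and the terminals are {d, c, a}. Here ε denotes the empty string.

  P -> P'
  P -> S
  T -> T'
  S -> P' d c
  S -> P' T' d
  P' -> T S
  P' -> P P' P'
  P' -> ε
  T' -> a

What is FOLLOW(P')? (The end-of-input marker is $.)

FIRST(T'): from T'->a we get {a}. So FIRST(T') = {a}.
FIRST(T): from T->T' we get {a}. So FIRST(T) = {a}.
FIRST(P): from P->P' we get {ε, a, d}; from P->S we get {a, d}. So FIRST(P) = {ε, a, d}.
FIRST(P'): from P'->T S we get {a}; from P'->P P' P' we get {ε, a, d}; from P'->ε we get {ε}. So FIRST(P') = {ε, a, d}.
FIRST(S): from S->P' d c we get {a, d}; from S->P' T' d we get {a, d}. So FIRST(S) = {a, d}.
FOLLOW(P) includes $ since P is the start symbol.
FOLLOW(T): in P'->T S, T is followed by S with FIRST {a, d}. Thus FOLLOW(T) = {a, d}.
FOLLOW(T'): in T->T', the suffix after T' is empty, so FOLLOW(T') ⊇ FOLLOW(T) = {a, d}; in S->P' T' d, T' is followed by d with FIRST {d}. Thus FOLLOW(T') = {a, d}.
FOLLOW(P): in P'->P P' P', P is followed by P' P' with FIRST {ε, a, d}; in P'->P P' P', the suffix after P is nullable, so FOLLOW(P) ⊇ FOLLOW(P') = {$, a, d}. Thus FOLLOW(P) = {$, a, d}.
FOLLOW(P'): in P->P', the suffix after P' is empty, so FOLLOW(P') ⊇ FOLLOW(P) = {$, a, d}; in S->P' d c, P' is followed by d c with FIRST {d}; in S->P' T' d, P' is followed by T' d with FIRST {a}; in P'->P P' P' (occurrence 1), P' is followed by P' with FIRST {ε, a, d}; in P'->P P' P' (occurrence 1), the suffix after P' is nullable (adds nothing new); in P'->P P' P' (occurrence 2), the suffix after P' is empty (adds nothing new). Thus FOLLOW(P') = {$, a, d}.
FOLLOW(S): in P->S, the suffix after S is empty, so FOLLOW(S) ⊇ FOLLOW(P) = {$, a, d}; in P'->T S, the suffix after S is empty, so FOLLOW(S) ⊇ FOLLOW(P') = {$, a, d}. Thus FOLLOW(S) = {$, a, d}.

{$, a, d}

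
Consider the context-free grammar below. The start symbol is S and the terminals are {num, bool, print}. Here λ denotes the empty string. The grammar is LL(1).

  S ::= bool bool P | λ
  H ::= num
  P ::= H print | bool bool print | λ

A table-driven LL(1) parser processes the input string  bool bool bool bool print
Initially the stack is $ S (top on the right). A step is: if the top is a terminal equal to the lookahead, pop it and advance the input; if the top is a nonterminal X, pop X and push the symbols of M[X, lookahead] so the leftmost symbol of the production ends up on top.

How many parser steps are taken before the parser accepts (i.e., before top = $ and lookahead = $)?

step 1: stack=$ S  input=bool bool bool bool print $  — expand S ::= bool bool P
step 2: stack=$ P bool bool  input=bool bool bool bool print $  — match bool
step 3: stack=$ P bool  input=bool bool bool print $  — match bool
step 4: stack=$ P  input=bool bool print $  — expand P ::= bool bool print
step 5: stack=$ print bool bool  input=bool bool print $  — match bool
step 6: stack=$ print bool  input=bool print $  — match bool
step 7: stack=$ print  input=print $  — match print
Accept reached after 7 steps.

7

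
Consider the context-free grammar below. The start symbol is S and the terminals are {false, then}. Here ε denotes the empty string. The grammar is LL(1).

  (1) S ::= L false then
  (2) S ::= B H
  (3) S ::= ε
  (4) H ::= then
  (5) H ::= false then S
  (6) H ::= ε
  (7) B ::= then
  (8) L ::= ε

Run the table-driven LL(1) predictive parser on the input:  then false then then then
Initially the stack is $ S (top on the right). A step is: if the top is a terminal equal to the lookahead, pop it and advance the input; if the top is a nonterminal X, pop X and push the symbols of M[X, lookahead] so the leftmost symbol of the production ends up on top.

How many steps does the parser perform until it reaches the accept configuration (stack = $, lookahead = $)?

11

step 1: stack=$ S  input=then false then then then $  — expand S ::= B H
step 2: stack=$ H B  input=then false then then then $  — expand B ::= then
step 3: stack=$ H then  input=then false then then then $  — match then
step 4: stack=$ H  input=false then then then $  — expand H ::= false then S
step 5: stack=$ S then false  input=false then then then $  — match false
step 6: stack=$ S then  input=then then then $  — match then
step 7: stack=$ S  input=then then $  — expand S ::= B H
step 8: stack=$ H B  input=then then $  — expand B ::= then
step 9: stack=$ H then  input=then then $  — match then
step 10: stack=$ H  input=then $  — expand H ::= then
step 11: stack=$ then  input=then $  — match then
Accept reached after 11 steps.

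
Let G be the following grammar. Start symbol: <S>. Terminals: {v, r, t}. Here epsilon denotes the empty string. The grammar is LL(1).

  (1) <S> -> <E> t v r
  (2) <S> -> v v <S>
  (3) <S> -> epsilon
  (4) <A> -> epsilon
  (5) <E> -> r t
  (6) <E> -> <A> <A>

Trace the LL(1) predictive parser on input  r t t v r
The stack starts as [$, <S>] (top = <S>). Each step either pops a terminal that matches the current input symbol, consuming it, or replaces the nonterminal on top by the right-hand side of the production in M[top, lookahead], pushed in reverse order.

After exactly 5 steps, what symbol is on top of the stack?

     Stack        Input        Action
  1  $ <S>        r t t v r $  expand <S> -> <E> t v r
  2  $ r v t <E>  r t t v r $  expand <E> -> r t
  3  $ r v t t r  r t t v r $  match r
  4  $ r v t t    t t v r $    match t
  5  $ r v t      t v r $      match t
Stack after step 5: $ r v (top = v).

v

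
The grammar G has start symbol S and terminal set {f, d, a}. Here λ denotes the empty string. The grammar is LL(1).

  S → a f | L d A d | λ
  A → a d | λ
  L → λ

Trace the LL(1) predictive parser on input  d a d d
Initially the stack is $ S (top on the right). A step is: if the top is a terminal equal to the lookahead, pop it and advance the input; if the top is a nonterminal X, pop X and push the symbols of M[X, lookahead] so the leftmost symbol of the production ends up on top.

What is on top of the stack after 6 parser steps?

     Stack      Input      Action
  1  $ S        d a d d $  expand S → L d A d
  2  $ d A d L  d a d d $  expand L → λ
  3  $ d A d    d a d d $  match d
  4  $ d A      a d d $    expand A → a d
  5  $ d d a    a d d $    match a
  6  $ d d      d d $      match d
Stack after step 6: $ d (top = d).

d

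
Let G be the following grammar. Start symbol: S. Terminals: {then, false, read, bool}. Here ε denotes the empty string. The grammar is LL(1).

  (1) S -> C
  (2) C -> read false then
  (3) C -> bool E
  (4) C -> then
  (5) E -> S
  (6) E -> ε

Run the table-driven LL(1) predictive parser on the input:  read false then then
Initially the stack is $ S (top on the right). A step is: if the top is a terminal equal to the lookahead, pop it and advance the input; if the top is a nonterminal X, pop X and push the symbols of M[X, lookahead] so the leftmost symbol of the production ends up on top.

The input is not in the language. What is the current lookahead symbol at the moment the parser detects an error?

then

step 1: stack=$ S  input=read false then then $  — expand S -> C
step 2: stack=$ C  input=read false then then $  — expand C -> read false then
step 3: stack=$ then false read  input=read false then then $  — match read
step 4: stack=$ then false  input=false then then $  — match false
step 5: stack=$ then  input=then then $  — match then
step 6: stack=$  input=then $  — error: stack empty but input remains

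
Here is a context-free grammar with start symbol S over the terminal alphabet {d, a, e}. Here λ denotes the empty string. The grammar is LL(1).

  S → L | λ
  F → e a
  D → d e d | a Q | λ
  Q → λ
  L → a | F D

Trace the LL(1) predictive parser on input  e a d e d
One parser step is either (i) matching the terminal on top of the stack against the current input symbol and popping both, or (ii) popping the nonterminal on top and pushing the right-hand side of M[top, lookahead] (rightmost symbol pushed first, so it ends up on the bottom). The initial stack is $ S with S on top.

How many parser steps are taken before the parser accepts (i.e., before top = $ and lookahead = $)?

9

step 1: stack=$ S  input=e a d e d $  — expand S → L
step 2: stack=$ L  input=e a d e d $  — expand L → F D
step 3: stack=$ D F  input=e a d e d $  — expand F → e a
step 4: stack=$ D a e  input=e a d e d $  — match e
step 5: stack=$ D a  input=a d e d $  — match a
step 6: stack=$ D  input=d e d $  — expand D → d e d
step 7: stack=$ d e d  input=d e d $  — match d
step 8: stack=$ d e  input=e d $  — match e
step 9: stack=$ d  input=d $  — match d
Accept reached after 9 steps.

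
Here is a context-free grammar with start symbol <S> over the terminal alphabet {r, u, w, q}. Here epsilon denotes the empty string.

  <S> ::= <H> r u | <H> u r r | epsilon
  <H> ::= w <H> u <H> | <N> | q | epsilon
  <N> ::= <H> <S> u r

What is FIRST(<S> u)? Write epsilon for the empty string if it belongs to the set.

FIRST(<S>) = {epsilon, q, r, u, w}  (via <H> r u, <H> u r r)
FIRST(<H>) = {epsilon, q, r, u, w}  (via <N>)
FIRST(<N>) = {q, r, u, w}  (via <H> <S> u r)
FIRST(<S> u): take FIRST of each symbol in turn, carrying on past any symbol whose FIRST contains epsilon; result {q, r, u, w}.

{q, r, u, w}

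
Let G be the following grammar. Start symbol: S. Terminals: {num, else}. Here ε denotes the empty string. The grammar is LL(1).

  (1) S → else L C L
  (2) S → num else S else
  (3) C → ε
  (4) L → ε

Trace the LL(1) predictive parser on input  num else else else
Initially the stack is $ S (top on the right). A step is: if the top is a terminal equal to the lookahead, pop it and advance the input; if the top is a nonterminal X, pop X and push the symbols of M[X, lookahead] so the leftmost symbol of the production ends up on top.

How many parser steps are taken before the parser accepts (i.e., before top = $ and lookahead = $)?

step 1: stack=$ S  input=num else else else $  — expand S → num else S else
step 2: stack=$ else S else num  input=num else else else $  — match num
step 3: stack=$ else S else  input=else else else $  — match else
step 4: stack=$ else S  input=else else $  — expand S → else L C L
step 5: stack=$ else L C L else  input=else else $  — match else
step 6: stack=$ else L C L  input=else $  — expand L → ε
step 7: stack=$ else L C  input=else $  — expand C → ε
step 8: stack=$ else L  input=else $  — expand L → ε
step 9: stack=$ else  input=else $  — match else
Accept reached after 9 steps.

9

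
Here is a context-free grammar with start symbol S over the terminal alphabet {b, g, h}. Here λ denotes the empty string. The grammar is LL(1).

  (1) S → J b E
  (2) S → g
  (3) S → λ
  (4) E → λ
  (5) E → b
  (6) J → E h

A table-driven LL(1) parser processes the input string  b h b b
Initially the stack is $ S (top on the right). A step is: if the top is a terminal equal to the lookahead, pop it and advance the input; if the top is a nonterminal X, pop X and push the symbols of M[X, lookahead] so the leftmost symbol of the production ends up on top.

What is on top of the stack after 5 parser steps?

b

     Stack      Input      Action
  1  $ S        b h b b $  expand S → J b E
  2  $ E b J    b h b b $  expand J → E h
  3  $ E b h E  b h b b $  expand E → b
  4  $ E b h b  b h b b $  match b
  5  $ E b h    h b b $    match h
Stack after step 5: $ E b (top = b).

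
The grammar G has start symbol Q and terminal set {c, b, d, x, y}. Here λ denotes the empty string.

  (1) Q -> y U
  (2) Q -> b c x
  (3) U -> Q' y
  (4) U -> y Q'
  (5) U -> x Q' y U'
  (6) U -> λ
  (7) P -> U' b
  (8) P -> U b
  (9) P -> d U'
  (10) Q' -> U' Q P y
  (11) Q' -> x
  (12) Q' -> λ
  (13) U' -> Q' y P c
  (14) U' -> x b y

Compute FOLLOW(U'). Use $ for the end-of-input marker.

{$, b, c, d, x, y}

FIRST(Q) = {b, y}
FIRST(U) = {λ, x, y}  (via Q' y)
FIRST(P) = {b, d, x, y}  (via U' b, U b)
FIRST(Q') = {λ, x, y}  (via U' Q P y)
FIRST(U') = {x, y}  (via Q' y P c)
FOLLOW(Q) includes $ since Q is the start symbol.
FOLLOW(Q): in Q'->U' Q P y, Q is followed by P y with FIRST {b, d, x, y}. Thus FOLLOW(Q) = {$, b, d, x, y}.
FOLLOW(U): in Q->y U, the suffix after U is empty, so FOLLOW(U) ⊇ FOLLOW(Q) = {$, b, d, x, y}; in P->U b, U is followed by b with FIRST {b}. Thus FOLLOW(U) = {$, b, d, x, y}.
FOLLOW(P): in Q'->U' Q P y, P is followed by y with FIRST {y}; in U'->Q' y P c, P is followed by c with FIRST {c}. Thus FOLLOW(P) = {c, y}.
FOLLOW(Q'): in U->Q' y, Q' is followed by y with FIRST {y}; in U->y Q', the suffix after Q' is empty, so FOLLOW(Q') ⊇ FOLLOW(U) = {$, b, d, x, y}; in U->x Q' y U', Q' is followed by y U' with FIRST {y}; in U'->Q' y P c, Q' is followed by y P c with FIRST {y}. Thus FOLLOW(Q') = {$, b, d, x, y}.
FOLLOW(U'): in U->x Q' y U', the suffix after U' is empty, so FOLLOW(U') ⊇ FOLLOW(U) = {$, b, d, x, y}; in P->U' b, U' is followed by b with FIRST {b}; in P->d U', the suffix after U' is empty, so FOLLOW(U') ⊇ FOLLOW(P) = {c, y}; in Q'->U' Q P y, U' is followed by Q P y with FIRST {b, y}. Thus FOLLOW(U') = {$, b, c, d, x, y}.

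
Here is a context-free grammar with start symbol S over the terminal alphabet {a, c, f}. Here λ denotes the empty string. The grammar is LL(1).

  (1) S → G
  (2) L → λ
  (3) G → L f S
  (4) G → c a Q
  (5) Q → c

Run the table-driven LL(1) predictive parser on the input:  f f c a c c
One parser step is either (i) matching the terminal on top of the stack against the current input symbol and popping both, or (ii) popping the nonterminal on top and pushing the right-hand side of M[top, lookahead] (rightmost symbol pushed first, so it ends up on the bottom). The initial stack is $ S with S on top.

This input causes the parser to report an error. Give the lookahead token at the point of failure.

c

      Stack    Input          Action
   1  $ S      f f c a c c $  expand S → G
   2  $ G      f f c a c c $  expand G → L f S
   3  $ S f L  f f c a c c $  expand L → λ
   4  $ S f    f f c a c c $  match f
   5  $ S      f c a c c $    expand S → G
   6  $ G      f c a c c $    expand G → L f S
   7  $ S f L  f c a c c $    expand L → λ
   8  $ S f    f c a c c $    match f
   9  $ S      c a c c $      expand S → G
  10  $ G      c a c c $      expand G → c a Q
  11  $ Q a c  c a c c $      match c
  12  $ Q a    a c c $        match a
  13  $ Q      c c $          expand Q → c
  14  $ c      c c $          match c
  15  $        c $            error: stack empty but input remains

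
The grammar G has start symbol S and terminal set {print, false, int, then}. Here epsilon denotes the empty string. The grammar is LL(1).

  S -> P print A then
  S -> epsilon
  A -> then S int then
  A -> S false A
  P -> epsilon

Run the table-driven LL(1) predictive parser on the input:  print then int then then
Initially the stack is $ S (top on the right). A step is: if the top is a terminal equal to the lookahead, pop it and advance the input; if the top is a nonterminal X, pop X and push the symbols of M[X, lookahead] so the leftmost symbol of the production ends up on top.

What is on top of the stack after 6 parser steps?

int

     Stack                   Input                       Action
  1  $ S                     print then int then then $  expand S -> P print A then
  2  $ then A print P        print then int then then $  expand P -> epsilon
  3  $ then A print          print then int then then $  match print
  4  $ then A                then int then then $        expand A -> then S int then
  5  $ then then int S then  then int then then $        match then
  6  $ then then int S       int then then $             expand S -> epsilon
Stack after step 6: $ then then int (top = int).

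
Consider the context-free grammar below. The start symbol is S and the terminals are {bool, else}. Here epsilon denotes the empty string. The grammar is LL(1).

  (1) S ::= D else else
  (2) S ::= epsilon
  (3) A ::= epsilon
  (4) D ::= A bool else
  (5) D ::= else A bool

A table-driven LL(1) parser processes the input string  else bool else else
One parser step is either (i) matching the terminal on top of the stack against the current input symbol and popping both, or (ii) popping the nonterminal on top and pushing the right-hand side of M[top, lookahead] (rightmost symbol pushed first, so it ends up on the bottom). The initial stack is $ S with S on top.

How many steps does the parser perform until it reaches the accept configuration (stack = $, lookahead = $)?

7

step 1: stack=$ S  input=else bool else else $  — expand S ::= D else else
step 2: stack=$ else else D  input=else bool else else $  — expand D ::= else A bool
step 3: stack=$ else else bool A else  input=else bool else else $  — match else
step 4: stack=$ else else bool A  input=bool else else $  — expand A ::= epsilon
step 5: stack=$ else else bool  input=bool else else $  — match bool
step 6: stack=$ else else  input=else else $  — match else
step 7: stack=$ else  input=else $  — match else
Accept reached after 7 steps.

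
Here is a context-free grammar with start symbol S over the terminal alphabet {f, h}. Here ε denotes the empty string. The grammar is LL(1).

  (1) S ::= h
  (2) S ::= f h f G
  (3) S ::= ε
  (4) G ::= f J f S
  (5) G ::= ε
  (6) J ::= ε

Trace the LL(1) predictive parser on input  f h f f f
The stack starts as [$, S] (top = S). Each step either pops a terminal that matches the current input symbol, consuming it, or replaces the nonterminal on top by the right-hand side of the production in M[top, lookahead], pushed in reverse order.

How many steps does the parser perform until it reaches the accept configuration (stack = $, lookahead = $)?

9

     Stack      Input        Action
  1  $ S        f h f f f $  expand S ::= f h f G
  2  $ G f h f  f h f f f $  match f
  3  $ G f h    h f f f $    match h
  4  $ G f      f f f $      match f
  5  $ G        f f $        expand G ::= f J f S
  6  $ S f J f  f f $        match f
  7  $ S f J    f $          expand J ::= ε
  8  $ S f      f $          match f
  9  $ S        $            expand S ::= ε
Accept reached after 9 steps.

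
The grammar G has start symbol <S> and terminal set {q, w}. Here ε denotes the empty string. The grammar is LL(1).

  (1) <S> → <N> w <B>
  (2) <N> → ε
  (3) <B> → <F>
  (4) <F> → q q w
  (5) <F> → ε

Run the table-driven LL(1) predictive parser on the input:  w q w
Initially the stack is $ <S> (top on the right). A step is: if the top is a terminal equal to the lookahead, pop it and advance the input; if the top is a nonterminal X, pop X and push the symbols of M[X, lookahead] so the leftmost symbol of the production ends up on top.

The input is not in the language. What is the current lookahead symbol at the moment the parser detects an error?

step 1: stack=$ <S>  input=w q w $  — expand <S> → <N> w <B>
step 2: stack=$ <B> w <N>  input=w q w $  — expand <N> → ε
step 3: stack=$ <B> w  input=w q w $  — match w
step 4: stack=$ <B>  input=q w $  — expand <B> → <F>
step 5: stack=$ <F>  input=q w $  — expand <F> → q q w
step 6: stack=$ w q q  input=q w $  — match q
step 7: stack=$ w q  input=w $  — error: top is terminal q but lookahead is w

w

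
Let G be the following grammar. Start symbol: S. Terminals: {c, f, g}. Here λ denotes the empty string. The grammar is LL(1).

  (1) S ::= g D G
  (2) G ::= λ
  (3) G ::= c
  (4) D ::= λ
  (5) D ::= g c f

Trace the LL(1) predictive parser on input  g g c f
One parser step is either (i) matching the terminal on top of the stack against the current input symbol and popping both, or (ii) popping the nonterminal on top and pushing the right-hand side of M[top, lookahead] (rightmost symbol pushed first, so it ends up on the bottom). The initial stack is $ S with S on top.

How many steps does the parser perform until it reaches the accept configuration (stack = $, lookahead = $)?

     Stack      Input      Action
  1  $ S        g g c f $  expand S ::= g D G
  2  $ G D g    g g c f $  match g
  3  $ G D      g c f $    expand D ::= g c f
  4  $ G f c g  g c f $    match g
  5  $ G f c    c f $      match c
  6  $ G f      f $        match f
  7  $ G        $          expand G ::= λ
Accept reached after 7 steps.

7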